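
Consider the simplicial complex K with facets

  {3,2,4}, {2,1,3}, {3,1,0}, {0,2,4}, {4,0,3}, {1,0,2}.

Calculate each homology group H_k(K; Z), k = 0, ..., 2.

H_0 = Z,  H_1 = 0,  H_2 = Z.

Order the vertices as 0 < 1 < 2 < 3 < 4. Listing each simplex with vertices in this order, K has dimension 2 with simplices:

  0-simplices (5): [0], [1], [2], [3], [4]
  1-simplices (9): [0,1], [0,2], [0,3], [0,4], [1,2], [1,3], [2,3], [2,4], [3,4]
  2-simplices (6): [0,1,2], [0,1,3], [0,2,4], [0,3,4], [1,2,3], [2,3,4]

Hence C_0 ≅ Z^5, C_1 ≅ Z^9, C_2 ≅ Z^6.

Boundary ∂_1: C_1 → C_0 is given by ∂[p,q] = [q] − [p]. For instance
  ∂[1,2] = [2] − [1].
The 5×9 boundary matrix has rank 4 and Smith normal form diag(1,1,1,1).

∂_2: C_2 → C_1 sends each 2-simplex [p,q,r] to [q,r] − [p,r] + [p,q]. For instance
  ∂[0,1,2] = [1,2] − [0,2] + [0,1],
  ∂[0,2,4] = [2,4] − [0,4] + [0,2].
This gives a 9×6 integer matrix of rank 5; reducing to Smith normal form yields diagonal entries (1,1,1,1,1).

Now H_k = ker ∂_k / im ∂_{k+1}, so:

  H_0: rank C_0 − rank ∂_1 = 5 − 4 = 1, and the invariant factors of ∂_1 are all 1, so H_0 ≅ Z.
  H_1: rank ker ∂_1 − rank ∂_2 = (9 − 4) − 5 = 0, and the invariant factors of ∂_2 are all 1, so H_1 ≅ 0.
  H_2: rank ker ∂_2 − rank ∂_3 = (6 − 5) − 0 = 1, and there is no ∂_3, so H_2 ≅ Z.

(K is a triangulation of the 2-sphere S^2.)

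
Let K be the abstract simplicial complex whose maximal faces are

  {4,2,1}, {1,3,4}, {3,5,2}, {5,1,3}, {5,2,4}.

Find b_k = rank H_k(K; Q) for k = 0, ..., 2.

Fix the vertex order 1 < 2 < 3 < 4 < 5 and write every simplex with vertices in increasing order. Then dim K = 2 and the simplices of K are:

  0-simplices (5): [1], [2], [3], [4], [5]
  1-simplices (10): [1,2], [1,3], [1,4], [1,5], [2,3], [2,4], [2,5], [3,4], [3,5], [4,5]
  2-simplices (5): [1,2,4], [1,3,4], [1,3,5], [2,3,5], [2,4,5]

giving chain groups C_0 ≅ Z^5, C_1 ≅ Z^10, C_2 ≅ Z^5.

∂_1: C_1 → C_0 is given by ∂[p,q] = [q] − [p]. For instance
  ∂[1,3] = [3] − [1].
As a 5×10 matrix over Z this has rank 4, with invariant factors (1,1,1,1).

Boundary ∂_2: C_2 → C_1 sends each 2-simplex [p,q,r] to [q,r] − [p,r] + [p,q]. For instance
  ∂[2,3,5] = [3,5] − [2,5] + [2,3],
  ∂[1,3,5] = [3,5] − [1,5] + [1,3].
The 10×5 boundary matrix has rank 5 and Smith normal form diag(1,1,1,1,1).

From H_k ≅ ker(∂_k) / im(∂_{k+1}) we obtain:

  H_0: rank C_0 − rank ∂_1 = 5 − 4 = 1, and the invariant factors of ∂_1 are all 1, so H_0 = Z.
  H_1: rank ker ∂_1 − rank ∂_2 = (10 − 4) − 5 = 1, and the invariant factors of ∂_2 are all 1, so H_1 = Z.
  H_2: rank ker ∂_2 − rank ∂_3 = (5 − 5) − 0 = 0, and there is no ∂_3, so H_2 = 0.

(K is a triangulation of the Möbius band.)

Hence the Betti numbers are b_0 = 1, b_1 = 1, b_2 = 0.

b_0 = 1, b_1 = 1, b_2 = 0.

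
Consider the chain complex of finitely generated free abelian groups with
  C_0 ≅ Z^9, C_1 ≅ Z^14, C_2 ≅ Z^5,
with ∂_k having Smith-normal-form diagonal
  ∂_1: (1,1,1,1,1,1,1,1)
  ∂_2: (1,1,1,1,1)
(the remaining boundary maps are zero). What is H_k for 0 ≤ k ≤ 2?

H_0 = Z,  H_1 = Z,  H_2 = 0.

H_0: b_0 = 9 − 0 − 8 = 1; torsion from ∂_1 factors > 1: none. So H_0 = Z.
H_1: b_1 = 14 − 8 − 5 = 1; torsion from ∂_2 factors > 1: none. So H_1 = Z.
H_2: b_2 = 5 − 5 − 0 = 0; torsion from ∂_3 factors > 1: none. So H_2 = 0.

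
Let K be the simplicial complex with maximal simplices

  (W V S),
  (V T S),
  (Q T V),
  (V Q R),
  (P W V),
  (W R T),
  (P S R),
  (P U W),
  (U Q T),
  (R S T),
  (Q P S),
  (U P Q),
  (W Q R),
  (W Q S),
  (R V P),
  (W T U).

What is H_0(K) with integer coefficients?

Take the total order P < Q < R < S < T < U < V < W on the vertex set. Then K (dimension 2) consists of the simplices:

  0-simplices (8): P, Q, R, S, T, U, V, W
  1-simplices (24): PQ, PR, PS, PU, PV, PW, QR, QS, QT, QU, QV, QW, RS, RT, RV, RW, ST, SV, SW, TU, TV, TW, UW, VW
  2-simplices (16): PQS, PQU, PRS, PRV, PUW, PVW, QRV, QRW, QSW, QTU, QTV, RST, RTW, STV, SVW, TUW

so the chain groups are C_0 ≅ Z^8, C_1 ≅ Z^24, C_2 ≅ Z^16.

The boundary map ∂_1: C_1 → C_0 maps an edge to its endpoints' difference, ∂[p,q] = q − p.
The resulting 8×24 matrix has rank 7, and its Smith normal form has invariant factors (1,1,1,1,1,1,1).

∂_2: C_2 → C_1 acts by ∂[p,q,r] = [q,r] − [p,r] + [p,q]. For instance
  ∂QRW = RW − QW + QR,
  ∂STV = TV − SV + ST.
The 24×16 boundary matrix has rank 15 and Smith normal form diag(1,1,1,1,1,1,1,1,1,1,1,1,1,1,1).

Reading off H_k = ker ∂_k / im ∂_{k+1}:

  H_0: rank C_0 − rank ∂_1 = 8 − 7 = 1, and the invariant factors of ∂_1 are all 1, so H_0 = Z.

H_0 ≅ Z.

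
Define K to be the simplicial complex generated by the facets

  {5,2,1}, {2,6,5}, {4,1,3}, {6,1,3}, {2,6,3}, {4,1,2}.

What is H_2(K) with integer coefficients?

Order the vertices as 1 < 2 < 3 < 4 < 5 < 6. Listing each simplex with vertices in this order, K has dimension 2 with simplices:

  0-simplices (6): [1], [2], [3], [4], [5], [6]
  1-simplices (12): [1,2], [1,3], [1,4], [1,5], [1,6], [2,3], [2,4], [2,5], [2,6], [3,4], [3,6], [5,6]
  2-simplices (6): [1,2,4], [1,2,5], [1,3,4], [1,3,6], [2,3,6], [2,5,6]

Hence C_0 ≅ Z^6, C_1 ≅ Z^12, C_2 ≅ Z^6.

Boundary ∂_1: C_1 → C_0 is given by ∂[p,q] = [q] − [p]. For instance
  ∂[2,5] = [5] − [2].
This gives a 6×12 integer matrix of rank 5; reducing to Smith normal form yields diagonal entries (1,1,1,1,1).

Boundary ∂_2: C_2 → C_1 sends each 2-simplex [p,q,r] to [q,r] − [p,r] + [p,q]. For instance
  ∂[1,3,4] = [3,4] − [1,4] + [1,3],
  ∂[1,2,5] = [2,5] − [1,5] + [1,2].
The resulting 12×6 matrix has rank 6, and its Smith normal form has invariant factors (1,1,1,1,1,1).

Reading off H_k = ker ∂_k / im ∂_{k+1}:

  H_2: rank ker ∂_2 − rank ∂_3 = (6 − 6) − 0 = 0, and there is no ∂_3, so H_2 ≅ 0.

(K is a triangulation of the cylinder S^1 x I.)

H_2 ≅ 0.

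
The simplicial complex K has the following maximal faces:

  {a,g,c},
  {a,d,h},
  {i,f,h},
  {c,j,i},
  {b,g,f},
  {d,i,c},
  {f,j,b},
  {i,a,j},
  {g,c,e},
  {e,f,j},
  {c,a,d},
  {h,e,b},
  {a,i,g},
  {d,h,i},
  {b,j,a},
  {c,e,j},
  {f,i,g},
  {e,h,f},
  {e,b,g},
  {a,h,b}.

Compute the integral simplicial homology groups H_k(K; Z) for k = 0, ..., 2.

H_0 ≅ Z,  H_1 ≅ Z ⊕ Z/2,  H_2 = 0.

Order the vertices as a < b < c < d < e < f < g < h < i < j. Listing each simplex with vertices in this order, K has dimension 2 with simplices:

  0-simplices (10): a, b, c, d, e, f, g, h, i, j
  1-simplices (30): ab, ac, ad, ag, ah, ai, aj, be, bf, bg, bh, bj, cd, ce, cg, ci, cj, dh, di, ef, eg, eh, ej, fg, fh, fi, fj, gi, hi, ij
  2-simplices (20): abh, abj, acd, acg, adh, agi, aij, beg, beh, bfg, bfj, cdi, ceg, cej, cij, dhi, efh, efj, fgi, fhi

giving chain groups C_0 ≅ Z^10, C_1 ≅ Z^30, C_2 ≅ Z^20.

Boundary ∂_1: C_1 → C_0 is given by ∂[p,q] = [q] − [p].
This gives a 10×30 integer matrix of rank 9; reducing to Smith normal form yields diagonal entries (1,1,1,1,1,1,1,1,1).

The boundary map ∂_2: C_2 → C_1 sends each 2-simplex [p,q,r] to [q,r] − [p,r] + [p,q]. For instance
  ∂beh = eh − bh + be,
  ∂ceg = eg − cg + ce.
The 30×20 boundary matrix has rank 20 and Smith normal form diag(1,1,1,1,1,1,1,1,1,1,1,1,1,1,1,1,1,1,1,2).

From H_k ≅ ker(∂_k) / im(∂_{k+1}) we obtain:

  H_0: rank C_0 − rank ∂_1 = 10 − 9 = 1, and the invariant factors of ∂_1 are all 1, so H_0 = Z.
  H_1: rank ker ∂_1 − rank ∂_2 = (30 − 9) − 20 = 1, and ∂_2 has invariant factor 2 > 1, so H_1 = Z ⊕ Z/2.
  H_2: rank ker ∂_2 − rank ∂_3 = (20 − 20) − 0 = 0, and there is no ∂_3, so H_2 = 0.

As a check, the Euler characteristic is 10 − 30 + 20 = 0, which agrees with 1 − 1 + 0 = 0.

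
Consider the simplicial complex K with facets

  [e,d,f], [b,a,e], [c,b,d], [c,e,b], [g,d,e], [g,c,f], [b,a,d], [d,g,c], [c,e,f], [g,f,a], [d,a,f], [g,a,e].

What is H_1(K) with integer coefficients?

H_1 = Z_2.

We work with the vertex ordering a < b < c < d < e < f < g. The simplices of K, each written with vertices in increasing order, are:

  0-simplices (7): a, b, c, d, e, f, g
  1-simplices (18): ab, ad, ae, af, ag, bc, bd, be, cd, ce, cf, cg, de, df, dg, ef, eg, fg
  2-simplices (12): abd, abe, adf, aeg, afg, bcd, bce, cdg, cef, cfg, def, deg

Hence C_0 ≅ Z^7, C_1 ≅ Z^18, C_2 ≅ Z^12.

∂_1: C_1 → C_0 is given by ∂[p,q] = [q] − [p].
As a 7×18 matrix over Z this has rank 6, with invariant factors (1,1,1,1,1,1).

The boundary map ∂_2: C_2 → C_1 sends each 2-simplex [p,q,r] to [q,r] − [p,r] + [p,q]. For instance
  ∂deg = eg − dg + de,
  ∂bcd = cd − bd + bc.
This gives a 18×12 integer matrix of rank 12; reducing to Smith normal form yields diagonal entries (1,1,1,1,1,1,1,1,1,1,1,2).

Now H_k = ker ∂_k / im ∂_{k+1}, so:

  H_1: rank ker ∂_1 − rank ∂_2 = (18 − 6) − 12 = 0, and ∂_2 has invariant factor 2 > 1, so H_1 ≅ Z_2.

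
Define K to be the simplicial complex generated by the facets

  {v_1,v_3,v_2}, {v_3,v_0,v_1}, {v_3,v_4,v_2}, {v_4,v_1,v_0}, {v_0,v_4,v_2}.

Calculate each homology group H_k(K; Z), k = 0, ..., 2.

Fix the vertex order v_0 < v_1 < v_2 < v_3 < v_4 and write every simplex with vertices in increasing order. Then dim K = 2 and the simplices of K are:

  0-simplices (5): [v_0], [v_1], [v_2], [v_3], [v_4]
  1-simplices (10): [v_0,v_1], [v_0,v_2], [v_0,v_3], [v_0,v_4], [v_1,v_2], [v_1,v_3], [v_1,v_4], [v_2,v_3], [v_2,v_4], [v_3,v_4]
  2-simplices (5): [v_0,v_1,v_3], [v_0,v_1,v_4], [v_0,v_2,v_4], [v_1,v_2,v_3], [v_2,v_3,v_4]

so the chain groups are C_0 ≅ Z^5, C_1 ≅ Z^10, C_2 ≅ Z^5.

∂_1: C_1 → C_0 is given by ∂[p,q] = [q] − [p].
This gives a 5×10 integer matrix of rank 4; reducing to Smith normal form yields diagonal entries (1,1,1,1).

The boundary map ∂_2: C_2 → C_1 sends each 2-simplex [p,q,r] to [q,r] − [p,r] + [p,q]. For instance
  ∂[v_2,v_3,v_4] = [v_3,v_4] − [v_2,v_4] + [v_2,v_3],
  ∂[v_0,v_1,v_3] = [v_1,v_3] − [v_0,v_3] + [v_0,v_1].
The resulting 10×5 matrix has rank 5, and its Smith normal form has invariant factors (1,1,1,1,1).

Reading off H_k = ker ∂_k / im ∂_{k+1}:

  H_0: rank C_0 − rank ∂_1 = 5 − 4 = 1, and the invariant factors of ∂_1 are all 1, so H_0 = Z.
  H_1: rank ker ∂_1 − rank ∂_2 = (10 − 4) − 5 = 1, and the invariant factors of ∂_2 are all 1, so H_1 = Z.
  H_2: rank ker ∂_2 − rank ∂_3 = (5 − 5) − 0 = 0, and there is no ∂_3, so H_2 = 0.

As a check, the Euler characteristic is 5 − 10 + 5 = 0, which agrees with 1 − 1 + 0 = 0.
(K is a triangulation of the Möbius band.)

H_0 = Z,  H_1 = Z,  H_2 = 0.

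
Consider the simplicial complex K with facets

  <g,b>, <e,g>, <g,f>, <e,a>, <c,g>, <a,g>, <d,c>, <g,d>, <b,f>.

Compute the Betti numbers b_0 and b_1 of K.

b_0 = 1, b_1 = 3.

Take the total order a < b < c < d < e < f < g on the vertex set. Then K (dimension 1) consists of the simplices:

  0-simplices (7): a, b, c, d, e, f, g
  1-simplices (9): ae, ag, bf, bg, cd, cg, dg, eg, fg

giving chain groups C_0 ≅ Z^7, C_1 ≅ Z^9.

Boundary ∂_1: C_1 → C_0 is given by ∂[p,q] = [q] − [p].
The 7×9 boundary matrix has rank 6 and Smith normal form diag(1,1,1,1,1,1).

Computing H_k = (kernel of ∂_k) / (image of ∂_{k+1}):

  H_0: rank C_0 − rank ∂_1 = 7 − 6 = 1, and the invariant factors of ∂_1 are all 1, so H_0 = Z.
  H_1: rank ker ∂_1 − rank ∂_2 = (9 − 6) − 0 = 3, and there is no ∂_2, so H_1 = Z^3.

Hence the Betti numbers are b_0 = 1, b_1 = 3.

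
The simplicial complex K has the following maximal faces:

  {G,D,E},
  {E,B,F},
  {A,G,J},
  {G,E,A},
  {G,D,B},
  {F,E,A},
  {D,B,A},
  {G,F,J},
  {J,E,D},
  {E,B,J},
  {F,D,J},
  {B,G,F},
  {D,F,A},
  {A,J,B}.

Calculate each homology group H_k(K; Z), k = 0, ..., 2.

K has 7 vertices, 21 edges, 14 triangles.
rank ∂_0 = 0, rank ∂_1 = 6 ⇒ b_0 = 7 − 0 − 6 = 1; all invariant factors of ∂_1 are 1 so no torsion. So H_0 = Z.
rank ∂_1 = 6, rank ∂_2 = 13 ⇒ b_1 = 21 − 6 − 13 = 2; all invariant factors of ∂_2 are 1 so no torsion. So H_1 = Z^2.
rank ∂_2 = 13, rank ∂_3 = 0 ⇒ b_2 = 14 − 13 − 0 = 1. So H_2 = Z.

H_0 ≅ Z,  H_1 ≅ Z^2,  H_2 ≅ Z.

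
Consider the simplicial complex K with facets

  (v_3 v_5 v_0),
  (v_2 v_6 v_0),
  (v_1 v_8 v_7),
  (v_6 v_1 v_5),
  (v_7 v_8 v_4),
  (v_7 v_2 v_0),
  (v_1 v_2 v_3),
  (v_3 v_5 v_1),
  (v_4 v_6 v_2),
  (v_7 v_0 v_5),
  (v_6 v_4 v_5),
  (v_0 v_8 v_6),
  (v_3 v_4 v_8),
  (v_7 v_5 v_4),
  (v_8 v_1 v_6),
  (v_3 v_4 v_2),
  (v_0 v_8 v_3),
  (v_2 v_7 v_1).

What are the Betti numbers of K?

Order the vertices as v_0 < v_1 < v_2 < v_3 < v_4 < v_5 < v_6 < v_7 < v_8. Listing each simplex with vertices in this order, K has dimension 2 with simplices:

  0-simplices (9): [v_0], [v_1], [v_2], [v_3], [v_4], [v_5], [v_6], [v_7], [v_8]
  1-simplices (27): (27 of them)
  2-simplices (18): (18 of them)

Hence C_0 ≅ Z^9, C_1 ≅ Z^27, C_2 ≅ Z^18.

∂_1: C_1 → C_0 is given by ∂[p,q] = [q] − [p].
The resulting 9×27 matrix has rank 8, and its Smith normal form has invariant factors (1,1,1,1,1,1,1,1).

The boundary map ∂_2: C_2 → C_1 acts by ∂[p,q,r] = [q,r] − [p,r] + [p,q]. For instance
  ∂[v_0,v_2,v_6] = [v_2,v_6] − [v_0,v_6] + [v_0,v_2],
  ∂[v_0,v_5,v_7] = [v_5,v_7] − [v_0,v_7] + [v_0,v_5].
The resulting 27×18 matrix has rank 17, and its Smith normal form has invariant factors (1,1,1,1,1,1,1,1,1,1,1,1,1,1,1,1,1).

Reading off H_k = ker ∂_k / im ∂_{k+1}:

  H_0: rank C_0 − rank ∂_1 = 9 − 8 = 1, and the invariant factors of ∂_1 are all 1, so H_0 = Z.
  H_1: rank ker ∂_1 − rank ∂_2 = (27 − 8) − 17 = 2, and the invariant factors of ∂_2 are all 1, so H_1 = Z^2.
  H_2: rank ker ∂_2 − rank ∂_3 = (18 − 17) − 0 = 1, and there is no ∂_3, so H_2 = Z.

Hence the Betti numbers are b_0 = 1, b_1 = 2, b_2 = 1.

b_0 = 1, b_1 = 2, b_2 = 1.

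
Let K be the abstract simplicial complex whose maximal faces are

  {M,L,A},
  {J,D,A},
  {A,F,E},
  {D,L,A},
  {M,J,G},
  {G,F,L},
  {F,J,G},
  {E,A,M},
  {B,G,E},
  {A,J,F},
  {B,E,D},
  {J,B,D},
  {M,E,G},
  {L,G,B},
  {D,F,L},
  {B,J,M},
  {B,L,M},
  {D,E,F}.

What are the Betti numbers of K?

Fix the vertex order A < B < D < E < F < G < J < L < M and write every simplex with vertices in increasing order. Then dim K = 2 and the simplices of K are:

  0-simplices (9): A, B, D, E, F, G, J, L, M
  1-simplices (27): AD, AE, AF, AJ, AL, AM, BD, BE, BG, BJ, BL, BM, DE, DF, DJ, DL, EF, EG, EM, FG, FJ, FL, GJ, GL, GM, JM, LM
  2-simplices (18): ADJ, ADL, AEF, AEM, AFJ, ALM, BDE, BDJ, BEG, BGL, BJM, BLM, DEF, DFL, EGM, FGJ, FGL, GJM

Hence C_0 ≅ Z^9, C_1 ≅ Z^27, C_2 ≅ Z^18.

∂_1: C_1 → C_0 maps an edge to its endpoints' difference, ∂[p,q] = q − p. For instance
  ∂GL = L − G.
The resulting 9×27 matrix has rank 8, and its Smith normal form has invariant factors (1,1,1,1,1,1,1,1).

The boundary map ∂_2: C_2 → C_1 acts by ∂[p,q,r] = [q,r] − [p,r] + [p,q]. For instance
  ∂BDE = DE − BE + BD,
  ∂EGM = GM − EM + EG.
The 27×18 boundary matrix has rank 18 and Smith normal form diag(1,1,1,1,1,1,1,1,1,1,1,1,1,1,1,1,1,2).

Now H_k = ker ∂_k / im ∂_{k+1}, so:

  H_0: rank C_0 − rank ∂_1 = 9 − 8 = 1, and the invariant factors of ∂_1 are all 1, so H_0 ≅ Z.
  H_1: rank ker ∂_1 − rank ∂_2 = (27 − 8) − 18 = 1, and ∂_2 has invariant factor 2 > 1, so H_1 ≅ Z × Z/2.
  H_2: rank ker ∂_2 − rank ∂_3 = (18 − 18) − 0 = 0, and there is no ∂_3, so H_2 ≅ 0.

(K is a triangulation of the Klein bottle.)

Hence the Betti numbers are b_0 = 1, b_1 = 1, b_2 = 0.

b_0 = 1, b_1 = 1, b_2 = 0.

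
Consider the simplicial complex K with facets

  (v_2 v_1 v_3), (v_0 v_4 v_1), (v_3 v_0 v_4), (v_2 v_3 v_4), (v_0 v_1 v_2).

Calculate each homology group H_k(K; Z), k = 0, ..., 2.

We work with the vertex ordering v_0 < v_1 < v_2 < v_3 < v_4. The simplices of K, each written with vertices in increasing order, are:

  0-simplices (5): [v_0], [v_1], [v_2], [v_3], [v_4]
  1-simplices (10): [v_0,v_1], [v_0,v_2], [v_0,v_3], [v_0,v_4], [v_1,v_2], [v_1,v_3], [v_1,v_4], [v_2,v_3], [v_2,v_4], [v_3,v_4]
  2-simplices (5): [v_0,v_1,v_2], [v_0,v_1,v_4], [v_0,v_3,v_4], [v_1,v_2,v_3], [v_2,v_3,v_4]

so the chain groups are C_0 ≅ Z^5, C_1 ≅ Z^10, C_2 ≅ Z^5.

Boundary ∂_1: C_1 → C_0 sends each edge [p,q] (with p < q) to q − p. For instance
  ∂[v_3,v_4] = [v_4] − [v_3].
As a 5×10 matrix over Z this has rank 4, with invariant factors (1,1,1,1).

Boundary ∂_2: C_2 → C_1 sends each 2-simplex [p,q,r] to [q,r] − [p,r] + [p,q]. For instance
  ∂[v_1,v_2,v_3] = [v_2,v_3] − [v_1,v_3] + [v_1,v_2],
  ∂[v_0,v_3,v_4] = [v_3,v_4] − [v_0,v_4] + [v_0,v_3].
As a 10×5 matrix over Z this has rank 5, with invariant factors (1,1,1,1,1).

Now H_k = ker ∂_k / im ∂_{k+1}, so:

  H_0: rank C_0 − rank ∂_1 = 5 − 4 = 1, and the invariant factors of ∂_1 are all 1, so H_0 = Z.
  H_1: rank ker ∂_1 − rank ∂_2 = (10 − 4) − 5 = 1, and the invariant factors of ∂_2 are all 1, so H_1 = Z.
  H_2: rank ker ∂_2 − rank ∂_3 = (5 − 5) − 0 = 0, and there is no ∂_3, so H_2 = 0.

H_0 = Z,  H_1 = Z,  H_2 = 0.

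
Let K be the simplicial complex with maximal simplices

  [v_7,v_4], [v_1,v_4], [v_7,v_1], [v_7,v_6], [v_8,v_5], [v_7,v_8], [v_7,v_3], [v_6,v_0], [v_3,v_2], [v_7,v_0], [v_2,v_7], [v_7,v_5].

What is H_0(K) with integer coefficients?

K has 9 vertices, 12 edges.
rank ∂_0 = 0, rank ∂_1 = 8 ⇒ b_0 = 9 − 0 − 8 = 1; all invariant factors of ∂_1 are 1 so no torsion. So H_0 = Z.

H_0 = Z.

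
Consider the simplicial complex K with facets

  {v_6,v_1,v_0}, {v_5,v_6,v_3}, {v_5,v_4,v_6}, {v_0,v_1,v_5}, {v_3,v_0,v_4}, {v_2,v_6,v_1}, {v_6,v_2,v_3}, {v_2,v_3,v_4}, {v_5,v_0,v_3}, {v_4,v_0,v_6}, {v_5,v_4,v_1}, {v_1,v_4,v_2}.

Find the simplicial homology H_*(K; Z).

H_0 = Z,  H_1 = Z/2,  H_2 = 0.

K has 7 vertices, 18 edges, 12 triangles.
rank ∂_0 = 0, rank ∂_1 = 6 ⇒ b_0 = 7 − 0 − 6 = 1; all invariant factors of ∂_1 are 1 so no torsion. So H_0 = Z.
rank ∂_1 = 6, rank ∂_2 = 12 ⇒ b_1 = 18 − 6 − 12 = 0; ∂_2 has invariant factor(s) [2] giving torsion. So H_1 = Z/2.
rank ∂_2 = 12, rank ∂_3 = 0 ⇒ b_2 = 12 − 12 − 0 = 0. So H_2 = 0.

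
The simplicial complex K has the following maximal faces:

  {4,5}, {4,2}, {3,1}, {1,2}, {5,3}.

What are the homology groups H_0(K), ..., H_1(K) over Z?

H_0 ≅ Z,  H_1 ≅ Z.

Take the total order 1 < 2 < 3 < 4 < 5 on the vertex set. Then K (dimension 1) consists of the simplices:

  0-simplices (5): [1], [2], [3], [4], [5]
  1-simplices (5): [1,2], [1,3], [2,4], [3,5], [4,5]

Hence C_0 ≅ Z^5, C_1 ≅ Z^5.

The boundary map ∂_1: C_1 → C_0 is given by ∂[p,q] = [q] − [p]. For instance
  ∂[1,2] = [2] − [1].
The resulting 5×5 matrix has rank 4, and its Smith normal form has invariant factors (1,1,1,1).

Reading off H_k = ker ∂_k / im ∂_{k+1}:

  H_0: rank C_0 − rank ∂_1 = 5 − 4 = 1, and the invariant factors of ∂_1 are all 1, so H_0 ≅ Z.
  H_1: rank ker ∂_1 − rank ∂_2 = (5 − 4) − 0 = 1, and there is no ∂_2, so H_1 ≅ Z.

As a check, the Euler characteristic is 5 − 5 = 0, which agrees with 1 − 1 = 0.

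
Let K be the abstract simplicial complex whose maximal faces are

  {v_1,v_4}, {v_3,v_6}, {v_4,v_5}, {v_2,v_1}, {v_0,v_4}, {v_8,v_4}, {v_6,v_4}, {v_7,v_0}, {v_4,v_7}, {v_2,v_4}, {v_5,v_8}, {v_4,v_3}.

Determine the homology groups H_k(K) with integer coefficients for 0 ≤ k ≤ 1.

K has 9 vertices, 12 edges.
rank ∂_0 = 0, rank ∂_1 = 8 ⇒ b_0 = 9 − 0 − 8 = 1; all invariant factors of ∂_1 are 1 so no torsion. So H_0 = Z.
rank ∂_1 = 8, rank ∂_2 = 0 ⇒ b_1 = 12 − 8 − 0 = 4. So H_1 = Z^4.

H_0 ≅ Z,  H_1 ≅ Z^4.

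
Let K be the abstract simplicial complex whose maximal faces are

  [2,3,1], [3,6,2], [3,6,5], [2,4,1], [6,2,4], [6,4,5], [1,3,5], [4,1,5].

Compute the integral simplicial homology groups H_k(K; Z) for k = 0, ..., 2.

We work with the vertex ordering 1 < 2 < 3 < 4 < 5 < 6. The simplices of K, each written with vertices in increasing order, are:

  0-simplices (6): [1], [2], [3], [4], [5], [6]
  1-simplices (12): [1,2], [1,3], [1,4], [1,5], [2,3], [2,4], [2,6], [3,5], [3,6], [4,5], [4,6], [5,6]
  2-simplices (8): [1,2,3], [1,2,4], [1,3,5], [1,4,5], [2,3,6], [2,4,6], [3,5,6], [4,5,6]

giving chain groups C_0 ≅ Z^6, C_1 ≅ Z^12, C_2 ≅ Z^8.

Boundary ∂_1: C_1 → C_0 sends each edge [p,q] (with p < q) to q − p. For instance
  ∂[2,4] = [4] − [2].
The resulting 6×12 matrix has rank 5, and its Smith normal form has invariant factors (1,1,1,1,1).

The boundary map ∂_2: C_2 → C_1 maps a triangle to the signed sum of its edges. For instance
  ∂[1,2,3] = [2,3] − [1,3] + [1,2],
  ∂[1,4,5] = [4,5] − [1,5] + [1,4].
The resulting 12×8 matrix has rank 7, and its Smith normal form has invariant factors (1,1,1,1,1,1,1).

Reading off H_k = ker ∂_k / im ∂_{k+1}:

  H_0: rank C_0 − rank ∂_1 = 6 − 5 = 1, and the invariant factors of ∂_1 are all 1, so H_0 ≅ Z.
  H_1: rank ker ∂_1 − rank ∂_2 = (12 − 5) − 7 = 0, and the invariant factors of ∂_2 are all 1, so H_1 ≅ 0.
  H_2: rank ker ∂_2 − rank ∂_3 = (8 − 7) − 0 = 1, and there is no ∂_3, so H_2 ≅ Z.

As a check, the Euler characteristic is 6 − 12 + 8 = 2, which agrees with 1 − 0 + 1 = 2.
(K is a triangulation of the 2-sphere S^2.)

H_0 ≅ Z,  H_1 = 0,  H_2 ≅ Z.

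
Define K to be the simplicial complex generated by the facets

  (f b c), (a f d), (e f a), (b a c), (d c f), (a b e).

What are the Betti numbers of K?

Take the total order a < b < c < d < e < f on the vertex set. Then K (dimension 2) consists of the simplices:

  0-simplices (6): a, b, c, d, e, f
  1-simplices (12): ab, ac, ad, ae, af, bc, be, bf, cd, cf, df, ef
  2-simplices (6): abc, abe, adf, aef, bcf, cdf

giving chain groups C_0 ≅ Z^6, C_1 ≅ Z^12, C_2 ≅ Z^6.

Boundary ∂_1: C_1 → C_0 sends each edge [p,q] (with p < q) to q − p.
The 6×12 boundary matrix has rank 5 and Smith normal form diag(1,1,1,1,1).

∂_2: C_2 → C_1 sends each 2-simplex [p,q,r] to [q,r] − [p,r] + [p,q]. For instance
  ∂adf = df − af + ad,
  ∂cdf = df − cf + cd.
This gives a 12×6 integer matrix of rank 6; reducing to Smith normal form yields diagonal entries (1,1,1,1,1,1).

Reading off H_k = ker ∂_k / im ∂_{k+1}:

  H_0: rank C_0 − rank ∂_1 = 6 − 5 = 1, and the invariant factors of ∂_1 are all 1, so H_0 = Z.
  H_1: rank ker ∂_1 − rank ∂_2 = (12 − 5) − 6 = 1, and the invariant factors of ∂_2 are all 1, so H_1 = Z.
  H_2: rank ker ∂_2 − rank ∂_3 = (6 − 6) − 0 = 0, and there is no ∂_3, so H_2 = 0.

As a check, the Euler characteristic is 6 − 12 + 6 = 0, which agrees with 1 − 1 + 0 = 0.

Hence the Betti numbers are b_0 = 1, b_1 = 1, b_2 = 0.

b_0 = 1, b_1 = 1, b_2 = 0.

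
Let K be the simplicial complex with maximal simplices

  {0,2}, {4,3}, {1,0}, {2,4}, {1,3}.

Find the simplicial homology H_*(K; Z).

Take the total order 0 < 1 < 2 < 3 < 4 on the vertex set. Then K (dimension 1) consists of the simplices:

  0-simplices (5): [0], [1], [2], [3], [4]
  1-simplices (5): [0,1], [0,2], [1,3], [2,4], [3,4]

so the chain groups are C_0 ≅ Z^5, C_1 ≅ Z^5.

Boundary ∂_1: C_1 → C_0 is given by ∂[p,q] = [q] − [p]. For instance
  ∂[2,4] = [4] − [2].
This gives a 5×5 integer matrix of rank 4; reducing to Smith normal form yields diagonal entries (1,1,1,1).

From H_k ≅ ker(∂_k) / im(∂_{k+1}) we obtain:

  H_0: rank C_0 − rank ∂_1 = 5 − 4 = 1, and the invariant factors of ∂_1 are all 1, so H_0 = Z.
  H_1: rank ker ∂_1 − rank ∂_2 = (5 − 4) − 0 = 1, and there is no ∂_2, so H_1 = Z.

H_0 = Z,  H_1 = Z.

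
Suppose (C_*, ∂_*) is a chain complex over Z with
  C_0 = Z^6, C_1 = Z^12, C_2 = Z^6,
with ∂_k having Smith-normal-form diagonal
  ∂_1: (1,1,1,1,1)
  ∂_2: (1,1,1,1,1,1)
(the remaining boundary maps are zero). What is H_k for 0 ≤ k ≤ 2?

H_0: b_0 = 6 − 0 − 5 = 1; torsion from ∂_1 factors > 1: none. So H_0 ≅ Z.
H_1: b_1 = 12 − 5 − 6 = 1; torsion from ∂_2 factors > 1: none. So H_1 ≅ Z.
H_2: b_2 = 6 − 6 − 0 = 0; torsion from ∂_3 factors > 1: none. So H_2 ≅ 0.

H_0 ≅ Z,  H_1 ≅ Z,  H_2 = 0.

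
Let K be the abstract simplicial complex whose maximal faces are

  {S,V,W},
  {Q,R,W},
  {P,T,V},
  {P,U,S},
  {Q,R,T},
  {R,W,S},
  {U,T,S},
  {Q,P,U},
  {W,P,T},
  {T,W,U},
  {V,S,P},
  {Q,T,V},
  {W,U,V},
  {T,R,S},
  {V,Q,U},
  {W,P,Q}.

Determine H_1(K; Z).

H_1 ≅ Z^2.

Order the vertices as P < Q < R < S < T < U < V < W. Listing each simplex with vertices in this order, K has dimension 2 with simplices:

  0-simplices (8): P, Q, R, S, T, U, V, W
  1-simplices (24): PQ, PS, PT, PU, PV, PW, QR, QT, QU, QV, QW, RS, RT, RW, ST, SU, SV, SW, TU, TV, TW, UV, UW, VW
  2-simplices (16): PQU, PQW, PSU, PSV, PTV, PTW, QRT, QRW, QTV, QUV, RST, RSW, STU, SVW, TUW, UVW

so the chain groups are C_0 ≅ Z^8, C_1 ≅ Z^24, C_2 ≅ Z^16.

∂_1: C_1 → C_0 is given by ∂[p,q] = [q] − [p].
As a 8×24 matrix over Z this has rank 7, with invariant factors (1,1,1,1,1,1,1).

The boundary map ∂_2: C_2 → C_1 acts by ∂[p,q,r] = [q,r] − [p,r] + [p,q]. For instance
  ∂UVW = VW − UW + UV,
  ∂PQW = QW − PW + PQ.
The resulting 24×16 matrix has rank 15, and its Smith normal form has invariant factors (1,1,1,1,1,1,1,1,1,1,1,1,1,1,1).

Now H_k = ker ∂_k / im ∂_{k+1}, so:

  H_1: rank ker ∂_1 − rank ∂_2 = (24 − 7) − 15 = 2, and the invariant factors of ∂_2 are all 1, so H_1 = Z^2.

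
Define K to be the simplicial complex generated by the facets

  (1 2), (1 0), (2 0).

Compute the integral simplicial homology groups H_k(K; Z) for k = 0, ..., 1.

Take the total order 0 < 1 < 2 on the vertex set. Then K (dimension 1) consists of the simplices:

  0-simplices (3): [0], [1], [2]
  1-simplices (3): [0,1], [0,2], [1,2]

giving chain groups C_0 ≅ Z^3, C_1 ≅ Z^3.

The boundary map ∂_1: C_1 → C_0 maps an edge to its endpoints' difference, ∂[p,q] = q − p.
The 3×3 boundary matrix has rank 2 and Smith normal form diag(1,1).

Reading off H_k = ker ∂_k / im ∂_{k+1}:

  H_0: rank C_0 − rank ∂_1 = 3 − 2 = 1, and the invariant factors of ∂_1 are all 1, so H_0 = Z.
  H_1: rank ker ∂_1 − rank ∂_2 = (3 − 2) − 0 = 1, and there is no ∂_2, so H_1 = Z.

(K is a triangulation of the circle S^1.)

H_0 = Z,  H_1 = Z.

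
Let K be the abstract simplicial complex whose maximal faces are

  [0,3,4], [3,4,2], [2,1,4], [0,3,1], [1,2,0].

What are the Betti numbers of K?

b_0 = 1, b_1 = 1, b_2 = 0.

Take the total order 0 < 1 < 2 < 3 < 4 on the vertex set. Then K (dimension 2) consists of the simplices:

  0-simplices (5): [0], [1], [2], [3], [4]
  1-simplices (10): [0,1], [0,2], [0,3], [0,4], [1,2], [1,3], [1,4], [2,3], [2,4], [3,4]
  2-simplices (5): [0,1,2], [0,1,3], [0,3,4], [1,2,4], [2,3,4]

giving chain groups C_0 ≅ Z^5, C_1 ≅ Z^10, C_2 ≅ Z^5.

Boundary ∂_1: C_1 → C_0 maps an edge to its endpoints' difference, ∂[p,q] = q − p. For instance
  ∂[1,2] = [2] − [1].
This gives a 5×10 integer matrix of rank 4; reducing to Smith normal form yields diagonal entries (1,1,1,1).

The boundary map ∂_2: C_2 → C_1 acts by ∂[p,q,r] = [q,r] − [p,r] + [p,q]. For instance
  ∂[0,1,3] = [1,3] − [0,3] + [0,1],
  ∂[1,2,4] = [2,4] − [1,4] + [1,2].
The 10×5 boundary matrix has rank 5 and Smith normal form diag(1,1,1,1,1).

Now H_k = ker ∂_k / im ∂_{k+1}, so:

  H_0: rank C_0 − rank ∂_1 = 5 − 4 = 1, and the invariant factors of ∂_1 are all 1, so H_0 = Z.
  H_1: rank ker ∂_1 − rank ∂_2 = (10 − 4) − 5 = 1, and the invariant factors of ∂_2 are all 1, so H_1 = Z.
  H_2: rank ker ∂_2 − rank ∂_3 = (5 − 5) − 0 = 0, and there is no ∂_3, so H_2 = 0.

As a check, the Euler characteristic is 5 − 10 + 5 = 0, which agrees with 1 − 1 + 0 = 0.

Hence the Betti numbers are b_0 = 1, b_1 = 1, b_2 = 0.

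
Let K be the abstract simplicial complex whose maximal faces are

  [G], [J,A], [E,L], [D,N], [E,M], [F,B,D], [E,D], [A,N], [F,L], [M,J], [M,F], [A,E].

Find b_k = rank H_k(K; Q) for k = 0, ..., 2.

b_0 = 2, b_1 = 4, b_2 = 0.

We work with the vertex ordering A < B < D < E < F < G < J < L < M < N. The simplices of K, each written with vertices in increasing order, are:

  0-simplices (10): A, B, D, E, F, G, J, L, M, N
  1-simplices (13): AE, AJ, AN, BD, BF, DE, DF, DN, EL, EM, FL, FM, JM
  2-simplices (1): BDF

giving chain groups C_0 ≅ Z^10, C_1 ≅ Z^13, C_2 ≅ Z^1.

Boundary ∂_1: C_1 → C_0 sends each edge [p,q] (with p < q) to q − p. For instance
  ∂EM = M − E.
The resulting 10×13 matrix has rank 8, and its Smith normal form has invariant factors (1,1,1,1,1,1,1,1).

The boundary map ∂_2: C_2 → C_1 sends each 2-simplex [p,q,r] to [q,r] − [p,r] + [p,q]. For instance
  ∂BDF = DF − BF + BD.
The 13×1 boundary matrix has rank 1 and Smith normal form diag(1).

Reading off H_k = ker ∂_k / im ∂_{k+1}:

  H_0: rank C_0 − rank ∂_1 = 10 − 8 = 2, and the invariant factors of ∂_1 are all 1, so H_0 = Z^2.
  H_1: rank ker ∂_1 − rank ∂_2 = (13 − 8) − 1 = 4, and the invariant factors of ∂_2 are all 1, so H_1 = Z^4.
  H_2: rank ker ∂_2 − rank ∂_3 = (1 − 1) − 0 = 0, and there is no ∂_3, so H_2 = 0.

Hence the Betti numbers are b_0 = 2, b_1 = 4, b_2 = 0.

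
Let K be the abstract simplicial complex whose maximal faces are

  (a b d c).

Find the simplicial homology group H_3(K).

Order the vertices as a < b < c < d. Listing each simplex with vertices in this order, K has dimension 3 with simplices:

  0-simplices (4): a, b, c, d
  1-simplices (6): ab, ac, ad, bc, bd, cd
  2-simplices (4): abc, abd, acd, bcd
  3-simplices (1): abcd

Hence C_0 ≅ Z^4, C_1 ≅ Z^6, C_2 ≅ Z^4, C_3 ≅ Z^1.

Boundary ∂_1: C_1 → C_0 is given by ∂[p,q] = [q] − [p]. For instance
  ∂ad = d − a.
As a 4×6 matrix over Z this has rank 3, with invariant factors (1,1,1).

∂_2: C_2 → C_1 acts by ∂[p,q,r] = [q,r] − [p,r] + [p,q]. For instance
  ∂abc = bc − ac + ab,
  ∂acd = cd − ad + ac.
The 6×4 boundary matrix has rank 3 and Smith normal form diag(1,1,1).

The boundary map ∂_3: C_3 → C_2 sends each 3-simplex σ to the alternating sum Σ_i (−1)^i (σ with its i-th vertex removed). For instance
  ∂abcd = bcd − acd + abd − abc.
The 4×1 boundary matrix has rank 1 and Smith normal form diag(1).

From H_k ≅ ker(∂_k) / im(∂_{k+1}) we obtain:

  H_3: rank ker ∂_3 − rank ∂_4 = (1 − 1) − 0 = 0, and there is no ∂_4, so H_3 = 0.

H_3 ≅ 0.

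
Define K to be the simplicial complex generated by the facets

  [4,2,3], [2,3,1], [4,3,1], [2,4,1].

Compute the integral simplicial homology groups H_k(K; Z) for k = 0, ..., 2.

H_0 = Z,  H_1 = 0,  H_2 = Z.

Take the total order 1 < 2 < 3 < 4 on the vertex set. Then K (dimension 2) consists of the simplices:

  0-simplices (4): [1], [2], [3], [4]
  1-simplices (6): [1,2], [1,3], [1,4], [2,3], [2,4], [3,4]
  2-simplices (4): [1,2,3], [1,2,4], [1,3,4], [2,3,4]

so the chain groups are C_0 ≅ Z^4, C_1 ≅ Z^6, C_2 ≅ Z^4.

Boundary ∂_1: C_1 → C_0 maps an edge to its endpoints' difference, ∂[p,q] = q − p.
As a 4×6 matrix over Z this has rank 3, with invariant factors (1,1,1).

∂_2: C_2 → C_1 acts by ∂[p,q,r] = [q,r] − [p,r] + [p,q]. For instance
  ∂[1,2,4] = [2,4] − [1,4] + [1,2],
  ∂[1,3,4] = [3,4] − [1,4] + [1,3].
This gives a 6×4 integer matrix of rank 3; reducing to Smith normal form yields diagonal entries (1,1,1).

Computing H_k = (kernel of ∂_k) / (image of ∂_{k+1}):

  H_0: rank C_0 − rank ∂_1 = 4 − 3 = 1, and the invariant factors of ∂_1 are all 1, so H_0 ≅ Z.
  H_1: rank ker ∂_1 − rank ∂_2 = (6 − 3) − 3 = 0, and the invariant factors of ∂_2 are all 1, so H_1 ≅ 0.
  H_2: rank ker ∂_2 − rank ∂_3 = (4 − 3) − 0 = 1, and there is no ∂_3, so H_2 ≅ Z.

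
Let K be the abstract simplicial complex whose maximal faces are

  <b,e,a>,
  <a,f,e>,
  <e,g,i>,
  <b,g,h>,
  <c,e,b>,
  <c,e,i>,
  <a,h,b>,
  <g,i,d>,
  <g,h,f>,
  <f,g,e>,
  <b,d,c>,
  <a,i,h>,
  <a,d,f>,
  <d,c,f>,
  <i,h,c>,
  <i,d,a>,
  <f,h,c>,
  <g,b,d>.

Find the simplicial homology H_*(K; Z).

Take the total order a < b < c < d < e < f < g < h < i on the vertex set. Then K (dimension 2) consists of the simplices:

  0-simplices (9): a, b, c, d, e, f, g, h, i
  1-simplices (27): ab, ad, ae, af, ah, ai, bc, bd, be, bg, bh, cd, ce, cf, ch, ci, df, dg, di, ef, eg, ei, fg, fh, gh, gi, hi
  2-simplices (18): abe, abh, adf, adi, aef, ahi, bcd, bce, bdg, bgh, cdf, cei, cfh, chi, dgi, efg, egi, fgh

so the chain groups are C_0 ≅ Z^9, C_1 ≅ Z^27, C_2 ≅ Z^18.

Boundary ∂_1: C_1 → C_0 sends each edge [p,q] (with p < q) to q − p.
The 9×27 boundary matrix has rank 8 and Smith normal form diag(1,1,1,1,1,1,1,1).

Boundary ∂_2: C_2 → C_1 acts by ∂[p,q,r] = [q,r] − [p,r] + [p,q]. For instance
  ∂chi = hi − ci + ch,
  ∂aef = ef − af + ae.
As a 27×18 matrix over Z this has rank 17, with invariant factors (1,1,1,1,1,1,1,1,1,1,1,1,1,1,1,1,1).

From H_k ≅ ker(∂_k) / im(∂_{k+1}) we obtain:

  H_0: rank C_0 − rank ∂_1 = 9 − 8 = 1, and the invariant factors of ∂_1 are all 1, so H_0 ≅ Z.
  H_1: rank ker ∂_1 − rank ∂_2 = (27 − 8) − 17 = 2, and the invariant factors of ∂_2 are all 1, so H_1 ≅ Z^2.
  H_2: rank ker ∂_2 − rank ∂_3 = (18 − 17) − 0 = 1, and there is no ∂_3, so H_2 ≅ Z.

As a check, the Euler characteristic is 9 − 27 + 18 = 0, which agrees with 1 − 2 + 1 = 0.

H_0 = Z,  H_1 = Z^2,  H_2 = Z.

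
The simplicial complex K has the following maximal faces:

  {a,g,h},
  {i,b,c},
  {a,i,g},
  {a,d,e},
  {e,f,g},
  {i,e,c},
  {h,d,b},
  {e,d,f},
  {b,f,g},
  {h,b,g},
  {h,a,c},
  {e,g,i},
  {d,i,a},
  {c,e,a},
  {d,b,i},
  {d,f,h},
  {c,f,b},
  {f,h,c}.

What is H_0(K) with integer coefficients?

We work with the vertex ordering a < b < c < d < e < f < g < h < i. The simplices of K, each written with vertices in increasing order, are:

  0-simplices (9): a, b, c, d, e, f, g, h, i
  1-simplices (27): ac, ad, ae, ag, ah, ai, bc, bd, bf, bg, bh, bi, ce, cf, ch, ci, de, df, dh, di, ef, eg, ei, fg, fh, gh, gi
  2-simplices (18): ace, ach, ade, adi, agh, agi, bcf, bci, bdh, bdi, bfg, bgh, cei, cfh, def, dfh, efg, egi

so the chain groups are C_0 ≅ Z^9, C_1 ≅ Z^27, C_2 ≅ Z^18.

The boundary map ∂_1: C_1 → C_0 is given by ∂[p,q] = [q] − [p].
This gives a 9×27 integer matrix of rank 8; reducing to Smith normal form yields diagonal entries (1,1,1,1,1,1,1,1).

Boundary ∂_2: C_2 → C_1 maps a triangle to the signed sum of its edges. For instance
  ∂agi = gi − ai + ag,
  ∂agh = gh − ah + ag.
The resulting 27×18 matrix has rank 18, and its Smith normal form has invariant factors (1,1,1,1,1,1,1,1,1,1,1,1,1,1,1,1,1,2).

From H_k ≅ ker(∂_k) / im(∂_{k+1}) we obtain:

  H_0: rank C_0 − rank ∂_1 = 9 − 8 = 1, and the invariant factors of ∂_1 are all 1, so H_0 ≅ Z.

H_0 = Z.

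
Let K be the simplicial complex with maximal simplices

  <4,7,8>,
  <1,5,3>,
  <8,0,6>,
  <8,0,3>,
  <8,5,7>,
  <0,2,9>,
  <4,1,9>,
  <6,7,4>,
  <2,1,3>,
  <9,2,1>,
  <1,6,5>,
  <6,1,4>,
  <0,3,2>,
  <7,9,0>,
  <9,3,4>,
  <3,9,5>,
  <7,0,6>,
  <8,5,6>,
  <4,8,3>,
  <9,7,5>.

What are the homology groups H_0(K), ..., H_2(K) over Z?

H_0 = Z,  H_1 = Z ⊕ Z_2,  H_2 = 0.

Order the vertices as 0 < 1 < 2 < 3 < 4 < 5 < 6 < 7 < 8 < 9. Listing each simplex with vertices in this order, K has dimension 2 with simplices:

  0-simplices (10): [0], [1], [2], [3], [4], [5], [6], [7], [8], [9]
  1-simplices (30): (30 of them)
  2-simplices (20): (20 of them)

Hence C_0 ≅ Z^10, C_1 ≅ Z^30, C_2 ≅ Z^20.

The boundary map ∂_1: C_1 → C_0 is given by ∂[p,q] = [q] − [p].
The resulting 10×30 matrix has rank 9, and its Smith normal form has invariant factors (1,1,1,1,1,1,1,1,1).

The boundary map ∂_2: C_2 → C_1 maps a triangle to the signed sum of its edges. For instance
  ∂[0,2,9] = [2,9] − [0,9] + [0,2],
  ∂[5,7,9] = [7,9] − [5,9] + [5,7].
The resulting 30×20 matrix has rank 20, and its Smith normal form has invariant factors (1,1,1,1,1,1,1,1,1,1,1,1,1,1,1,1,1,1,1,2).

Computing H_k = (kernel of ∂_k) / (image of ∂_{k+1}):

  H_0: rank C_0 − rank ∂_1 = 10 − 9 = 1, and the invariant factors of ∂_1 are all 1, so H_0 ≅ Z.
  H_1: rank ker ∂_1 − rank ∂_2 = (30 − 9) − 20 = 1, and ∂_2 has invariant factor 2 > 1, so H_1 ≅ Z ⊕ Z_2.
  H_2: rank ker ∂_2 − rank ∂_3 = (20 − 20) − 0 = 0, and there is no ∂_3, so H_2 ≅ 0.

(K is a triangulation of the Klein bottle.)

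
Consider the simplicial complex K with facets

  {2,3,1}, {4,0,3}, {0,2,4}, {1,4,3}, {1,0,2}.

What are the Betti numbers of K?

b_0 = 1, b_1 = 1, b_2 = 0.

We work with the vertex ordering 0 < 1 < 2 < 3 < 4. The simplices of K, each written with vertices in increasing order, are:

  0-simplices (5): [0], [1], [2], [3], [4]
  1-simplices (10): [0,1], [0,2], [0,3], [0,4], [1,2], [1,3], [1,4], [2,3], [2,4], [3,4]
  2-simplices (5): [0,1,2], [0,2,4], [0,3,4], [1,2,3], [1,3,4]

giving chain groups C_0 ≅ Z^5, C_1 ≅ Z^10, C_2 ≅ Z^5.

The boundary map ∂_1: C_1 → C_0 sends each edge [p,q] (with p < q) to q − p. For instance
  ∂[0,2] = [2] − [0].
This gives a 5×10 integer matrix of rank 4; reducing to Smith normal form yields diagonal entries (1,1,1,1).

Boundary ∂_2: C_2 → C_1 acts by ∂[p,q,r] = [q,r] − [p,r] + [p,q]. For instance
  ∂[0,2,4] = [2,4] − [0,4] + [0,2],
  ∂[0,1,2] = [1,2] − [0,2] + [0,1].
As a 10×5 matrix over Z this has rank 5, with invariant factors (1,1,1,1,1).

From H_k ≅ ker(∂_k) / im(∂_{k+1}) we obtain:

  H_0: rank C_0 − rank ∂_1 = 5 − 4 = 1, and the invariant factors of ∂_1 are all 1, so H_0 = Z.
  H_1: rank ker ∂_1 − rank ∂_2 = (10 − 4) − 5 = 1, and the invariant factors of ∂_2 are all 1, so H_1 = Z.
  H_2: rank ker ∂_2 − rank ∂_3 = (5 − 5) − 0 = 0, and there is no ∂_3, so H_2 = 0.

Hence the Betti numbers are b_0 = 1, b_1 = 1, b_2 = 0.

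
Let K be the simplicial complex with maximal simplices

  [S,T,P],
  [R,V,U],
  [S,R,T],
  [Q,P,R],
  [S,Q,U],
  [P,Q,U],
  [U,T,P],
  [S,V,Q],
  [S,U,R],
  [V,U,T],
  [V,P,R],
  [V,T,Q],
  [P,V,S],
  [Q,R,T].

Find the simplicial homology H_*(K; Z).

Take the total order P < Q < R < S < T < U < V on the vertex set. Then K (dimension 2) consists of the simplices:

  0-simplices (7): P, Q, R, S, T, U, V
  1-simplices (21): PQ, PR, PS, PT, PU, PV, QR, QS, QT, QU, QV, RS, RT, RU, RV, ST, SU, SV, TU, TV, UV
  2-simplices (14): PQR, PQU, PRV, PST, PSV, PTU, QRT, QSU, QSV, QTV, RST, RSU, RUV, TUV

Hence C_0 ≅ Z^7, C_1 ≅ Z^21, C_2 ≅ Z^14.

Boundary ∂_1: C_1 → C_0 sends each edge [p,q] (with p < q) to q − p. For instance
  ∂PR = R − P.
As a 7×21 matrix over Z this has rank 6, with invariant factors (1,1,1,1,1,1).

The boundary map ∂_2: C_2 → C_1 sends each 2-simplex [p,q,r] to [q,r] − [p,r] + [p,q]. For instance
  ∂QRT = RT − QT + QR,
  ∂RST = ST − RT + RS.
This gives a 21×14 integer matrix of rank 13; reducing to Smith normal form yields diagonal entries (1,1,1,1,1,1,1,1,1,1,1,1,1).

Now H_k = ker ∂_k / im ∂_{k+1}, so:

  H_0: rank C_0 − rank ∂_1 = 7 − 6 = 1, and the invariant factors of ∂_1 are all 1, so H_0 = Z.
  H_1: rank ker ∂_1 − rank ∂_2 = (21 − 6) − 13 = 2, and the invariant factors of ∂_2 are all 1, so H_1 = Z^2.
  H_2: rank ker ∂_2 − rank ∂_3 = (14 − 13) − 0 = 1, and there is no ∂_3, so H_2 = Z.

H_0 = Z,  H_1 = Z^2,  H_2 = Z.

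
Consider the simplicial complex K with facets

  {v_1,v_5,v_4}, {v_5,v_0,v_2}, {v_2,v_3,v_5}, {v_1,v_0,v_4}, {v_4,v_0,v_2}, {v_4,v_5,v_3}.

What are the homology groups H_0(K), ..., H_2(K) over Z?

K has 6 vertices, 12 edges, 6 triangles.
rank ∂_0 = 0, rank ∂_1 = 5 ⇒ b_0 = 6 − 0 − 5 = 1; all invariant factors of ∂_1 are 1 so no torsion. So H_0 ≅ Z.
rank ∂_1 = 5, rank ∂_2 = 6 ⇒ b_1 = 12 − 5 − 6 = 1; all invariant factors of ∂_2 are 1 so no torsion. So H_1 ≅ Z.
rank ∂_2 = 6, rank ∂_3 = 0 ⇒ b_2 = 6 − 6 − 0 = 0. So H_2 ≅ 0.

H_0 = Z,  H_1 = Z,  H_2 = 0.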